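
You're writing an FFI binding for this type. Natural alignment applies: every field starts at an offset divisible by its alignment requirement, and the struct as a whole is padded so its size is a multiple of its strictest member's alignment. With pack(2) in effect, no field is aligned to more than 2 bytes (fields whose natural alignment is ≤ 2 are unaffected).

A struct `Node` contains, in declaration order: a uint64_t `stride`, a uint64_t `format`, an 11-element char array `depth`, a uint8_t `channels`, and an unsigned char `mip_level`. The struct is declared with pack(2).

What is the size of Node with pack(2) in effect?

@0: stride [8B, align 2] → 8
@8: format [8B, align 2] → 16
@16: depth [11B, align 1] → 27
@27: channels [1B, align 1] → 28
@28: mip_level [1B, align 1] → 29
+1 tail pad (align 2)
size 30, align 2

30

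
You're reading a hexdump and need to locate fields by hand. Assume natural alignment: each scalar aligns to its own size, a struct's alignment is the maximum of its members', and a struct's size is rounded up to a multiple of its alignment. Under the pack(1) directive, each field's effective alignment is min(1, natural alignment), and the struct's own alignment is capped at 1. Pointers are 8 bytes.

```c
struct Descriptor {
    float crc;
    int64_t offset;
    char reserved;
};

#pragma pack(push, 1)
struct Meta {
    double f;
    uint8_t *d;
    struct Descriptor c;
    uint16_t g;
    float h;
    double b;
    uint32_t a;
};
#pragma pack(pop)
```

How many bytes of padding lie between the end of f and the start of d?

Descriptor: 0..4  crc  (4B, 4-aligned); 4..8  -- padding (4B); 8..16  offset  (8B, 8-aligned); 16..17  reserved  (1B, 1-aligned); 17..24  -- tail padding (7B); sizeof = 24, alignof = 8
0..8  f  (8B, 1-aligned)
8..16  d  (8B, 1-aligned)

0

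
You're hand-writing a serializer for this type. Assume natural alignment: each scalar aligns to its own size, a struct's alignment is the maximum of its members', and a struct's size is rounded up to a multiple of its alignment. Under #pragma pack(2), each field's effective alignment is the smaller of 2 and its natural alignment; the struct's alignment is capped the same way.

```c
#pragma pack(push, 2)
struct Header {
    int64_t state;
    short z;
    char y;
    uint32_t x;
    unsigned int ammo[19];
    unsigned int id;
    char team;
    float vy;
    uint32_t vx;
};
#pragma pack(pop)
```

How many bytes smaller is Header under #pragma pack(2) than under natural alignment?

natural layout:
  0..8  state  (8B, 8-aligned)
  8..10  z  (2B, 2-aligned)
  10..11  y  (1B, 1-aligned)
  11..12  -- padding (1B)
  12..16  x  (4B, 4-aligned)
  16..92  ammo  (76B, 4-aligned)
  92..96  id  (4B, 4-aligned)
  96..97  team  (1B, 1-aligned)
  97..100  -- padding (3B)
  100..104  vy  (4B, 4-aligned)
  104..108  vx  (4B, 4-aligned)
  108..112  -- tail padding (4B)
  sizeof = 112, alignof = 8
packed(2) layout:
  0..8  state  (8B, 2-aligned)
  8..10  z  (2B, 2-aligned)
  10..11  y  (1B, 1-aligned)
  11..12  -- padding (1B)
  12..16  x  (4B, 2-aligned)
  16..92  ammo  (76B, 2-aligned)
  92..96  id  (4B, 2-aligned)
  96..97  team  (1B, 1-aligned)
  97..98  -- padding (1B)
  98..102  vy  (4B, 2-aligned)
  102..106  vx  (4B, 2-aligned)
  sizeof = 106, alignof = 2
112 − 106 = 6

6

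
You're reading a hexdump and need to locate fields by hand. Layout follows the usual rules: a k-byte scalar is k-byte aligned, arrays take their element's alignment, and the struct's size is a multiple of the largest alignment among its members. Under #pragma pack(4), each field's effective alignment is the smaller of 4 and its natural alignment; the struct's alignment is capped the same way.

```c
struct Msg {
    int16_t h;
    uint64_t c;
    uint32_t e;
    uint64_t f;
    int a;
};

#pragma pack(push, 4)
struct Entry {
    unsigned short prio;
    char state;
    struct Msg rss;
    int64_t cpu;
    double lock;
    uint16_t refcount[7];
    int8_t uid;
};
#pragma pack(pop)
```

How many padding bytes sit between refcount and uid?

0

Msg: 0..2  h  (2B, 2-aligned); 2..8  -- padding (6B); 8..16  c  (8B, 8-aligned); 16..20  e  (4B, 4-aligned); 20..24  -- padding (4B); 24..32  f  (8B, 8-aligned); 32..36  a  (4B, 4-aligned); 36..40  -- tail padding (4B); sizeof = 40, alignof = 8
0..2  prio  (2B, 2-aligned)
2..3  state  (1B, 1-aligned)
3..4  -- padding (1B)
4..44  rss  (40B, 4-aligned)
44..52  cpu  (8B, 4-aligned)
52..60  lock  (8B, 4-aligned)
60..74  refcount  (14B, 2-aligned)
74..75  uid  (1B, 1-aligned)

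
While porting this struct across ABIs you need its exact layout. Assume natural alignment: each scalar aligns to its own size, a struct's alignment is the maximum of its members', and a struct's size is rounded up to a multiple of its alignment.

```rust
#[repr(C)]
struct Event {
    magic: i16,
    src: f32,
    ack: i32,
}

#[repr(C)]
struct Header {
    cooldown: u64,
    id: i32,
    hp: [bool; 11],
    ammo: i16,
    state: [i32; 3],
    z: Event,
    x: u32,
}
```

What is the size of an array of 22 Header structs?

1232

Event: @0: magic [2B, align 2] → 2; +2 pad (align 4); @4: src [4B, align 4] → 8; @8: ack [4B, align 4] → 12; size 12, align 4
@0: cooldown [8B, align 8] → 8
@8: id [4B, align 4] → 12
@12: hp [11B, align 1] → 23
+1 pad (align 2)
@24: ammo [2B, align 2] → 26
+2 pad (align 4)
@28: state [12B, align 4] → 40
@40: z [12B, align 4] → 52
@52: x [4B, align 4] → 56
size 56, align 8
array of 22: 22 × 56 = 1232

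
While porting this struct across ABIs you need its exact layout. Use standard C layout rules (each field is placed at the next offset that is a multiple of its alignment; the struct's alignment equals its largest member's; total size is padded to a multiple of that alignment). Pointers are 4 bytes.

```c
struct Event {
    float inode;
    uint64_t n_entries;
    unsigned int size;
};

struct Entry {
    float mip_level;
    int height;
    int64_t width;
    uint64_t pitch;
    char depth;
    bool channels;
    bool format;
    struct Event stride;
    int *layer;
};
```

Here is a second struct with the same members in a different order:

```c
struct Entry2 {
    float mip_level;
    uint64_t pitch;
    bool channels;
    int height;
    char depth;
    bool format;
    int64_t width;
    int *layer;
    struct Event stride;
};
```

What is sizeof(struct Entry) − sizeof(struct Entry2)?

Event: inode at 0 (size 4, align 4) → ends 4; pad 4 to align 8 for n_entries; n_entries at 8 (size 8, align 8) → ends 16; size at 16 (size 4, align 4) → ends 20; tail pad 4 to reach multiple of 8; total 24 bytes, alignment 8
mip_level at 0 (size 4, align 4) → ends 4
height at 4 (size 4, align 4) → ends 8
width at 8 (size 8, align 8) → ends 16
pitch at 16 (size 8, align 8) → ends 24
depth at 24 (size 1, align 1) → ends 25
channels at 25 (size 1, align 1) → ends 26
format at 26 (size 1, align 1) → ends 27
pad 5 to align 8 for stride
stride at 32 (size 24, align 8) → ends 56
layer at 56 (size 4, align 4) → ends 60
tail pad 4 to reach multiple of 8
total 64 bytes, alignment 8
— Entry2 —
mip_level at 0 (size 4, align 4) → ends 4
pad 4 to align 8 for pitch
pitch at 8 (size 8, align 8) → ends 16
channels at 16 (size 1, align 1) → ends 17
pad 3 to align 4 for height
height at 20 (size 4, align 4) → ends 24
depth at 24 (size 1, align 1) → ends 25
format at 25 (size 1, align 1) → ends 26
pad 6 to align 8 for width
width at 32 (size 8, align 8) → ends 40
layer at 40 (size 4, align 4) → ends 44
pad 4 to align 8 for stride
stride at 48 (size 24, align 8) → ends 72
total 72 bytes, alignment 8
64 − 72 = -8

-8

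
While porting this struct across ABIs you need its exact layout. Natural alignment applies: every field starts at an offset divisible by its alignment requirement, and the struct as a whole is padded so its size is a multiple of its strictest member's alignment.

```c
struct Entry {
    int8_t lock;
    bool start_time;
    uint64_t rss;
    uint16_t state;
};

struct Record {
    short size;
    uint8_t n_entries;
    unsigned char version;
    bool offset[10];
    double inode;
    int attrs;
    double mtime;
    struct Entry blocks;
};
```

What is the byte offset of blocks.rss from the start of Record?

Entry: lock at 0 (size 1, align 1) → ends 1; start_time at 1 (size 1, align 1) → ends 2; pad 6 to align 8 for rss; rss at 8 (size 8, align 8) → ends 16; state at 16 (size 2, align 2) → ends 18; tail pad 6 to reach multiple of 8; total 24 bytes, alignment 8
size at 0 (size 2, align 2) → ends 2
n_entries at 2 (size 1, align 1) → ends 3
version at 3 (size 1, align 1) → ends 4
offset at 4 (size 10, align 1) → ends 14
pad 2 to align 8 for inode
inode at 16 (size 8, align 8) → ends 24
attrs at 24 (size 4, align 4) → ends 28
pad 4 to align 8 for mtime
mtime at 32 (size 8, align 8) → ends 40
blocks at 40 (size 24, align 8) → ends 64
within Entry: rss at 8
40 + 8 = 48

48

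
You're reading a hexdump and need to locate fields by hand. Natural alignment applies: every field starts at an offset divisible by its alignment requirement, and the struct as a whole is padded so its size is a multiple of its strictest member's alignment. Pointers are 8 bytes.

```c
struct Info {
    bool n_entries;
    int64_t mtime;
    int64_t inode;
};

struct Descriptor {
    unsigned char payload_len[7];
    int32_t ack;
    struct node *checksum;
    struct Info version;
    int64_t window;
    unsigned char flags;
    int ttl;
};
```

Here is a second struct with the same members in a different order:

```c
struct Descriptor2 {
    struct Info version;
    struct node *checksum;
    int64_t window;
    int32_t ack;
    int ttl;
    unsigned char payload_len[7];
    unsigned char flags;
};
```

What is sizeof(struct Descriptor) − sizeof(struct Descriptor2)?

8

Info: 0..1  n_entries  (1B, 1-aligned); 1..8  -- padding (7B); 8..16  mtime  (8B, 8-aligned); 16..24  inode  (8B, 8-aligned); sizeof = 24, alignof = 8
0..7  payload_len  (7B, 1-aligned)
7..8  -- padding (1B)
8..12  ack  (4B, 4-aligned)
12..16  -- padding (4B)
16..24  checksum  (8B, 8-aligned)
24..48  version  (24B, 8-aligned)
48..56  window  (8B, 8-aligned)
56..57  flags  (1B, 1-aligned)
57..60  -- padding (3B)
60..64  ttl  (4B, 4-aligned)
sizeof = 64, alignof = 8
— Descriptor2 —
0..24  version  (24B, 8-aligned)
24..32  checksum  (8B, 8-aligned)
32..40  window  (8B, 8-aligned)
40..44  ack  (4B, 4-aligned)
44..48  ttl  (4B, 4-aligned)
48..55  payload_len  (7B, 1-aligned)
55..56  flags  (1B, 1-aligned)
sizeof = 56, alignof = 8
64 − 56 = 8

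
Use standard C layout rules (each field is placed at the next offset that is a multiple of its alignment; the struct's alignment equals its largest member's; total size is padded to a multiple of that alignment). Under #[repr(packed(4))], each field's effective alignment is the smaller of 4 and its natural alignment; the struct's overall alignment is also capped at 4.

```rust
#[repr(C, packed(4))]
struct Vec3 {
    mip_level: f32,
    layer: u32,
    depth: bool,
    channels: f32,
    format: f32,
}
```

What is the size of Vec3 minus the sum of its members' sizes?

3

mip_level at 0 (size 4, align 4) → ends 4
layer at 4 (size 4, align 4) → ends 8
depth at 8 (size 1, align 1) → ends 9
pad 3 to align 4 for channels
channels at 12 (size 4, align 4) → ends 16
format at 16 (size 4, align 4) → ends 20
total 20 bytes, alignment 4
data bytes 17, size 20 → padding 3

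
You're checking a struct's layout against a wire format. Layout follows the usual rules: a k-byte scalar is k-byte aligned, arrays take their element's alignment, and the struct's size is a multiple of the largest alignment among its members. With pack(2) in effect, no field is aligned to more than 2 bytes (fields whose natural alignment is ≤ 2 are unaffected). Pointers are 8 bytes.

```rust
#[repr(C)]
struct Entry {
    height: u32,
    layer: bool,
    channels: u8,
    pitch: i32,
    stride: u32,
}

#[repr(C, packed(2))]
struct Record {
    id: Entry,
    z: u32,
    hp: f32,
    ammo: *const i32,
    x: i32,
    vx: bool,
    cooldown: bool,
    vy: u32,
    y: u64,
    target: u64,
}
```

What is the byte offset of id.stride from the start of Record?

Entry: 0..4  height  (4B, 4-aligned); 4..5  layer  (1B, 1-aligned); 5..6  channels  (1B, 1-aligned); 6..8  -- padding (2B); 8..12  pitch  (4B, 4-aligned); 12..16  stride  (4B, 4-aligned); sizeof = 16, alignof = 4
0..16  id  (16B, 2-aligned)
within Entry: stride at 12
0 + 12 = 12

12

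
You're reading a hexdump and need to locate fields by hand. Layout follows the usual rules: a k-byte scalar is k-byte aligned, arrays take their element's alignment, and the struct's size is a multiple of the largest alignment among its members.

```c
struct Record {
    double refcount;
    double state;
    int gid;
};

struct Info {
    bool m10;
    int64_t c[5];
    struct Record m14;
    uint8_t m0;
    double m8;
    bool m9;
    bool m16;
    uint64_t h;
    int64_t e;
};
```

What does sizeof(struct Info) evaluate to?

112 bytes

Record: refcount at 0 (size 8, align 8) → ends 8; state at 8 (size 8, align 8) → ends 16; gid at 16 (size 4, align 4) → ends 20; tail pad 4 to reach multiple of 8; total 24 bytes, alignment 8
m10 at 0 (size 1, align 1) → ends 1
pad 7 to align 8 for c
c at 8 (size 40, align 8) → ends 48
m14 at 48 (size 24, align 8) → ends 72
m0 at 72 (size 1, align 1) → ends 73
pad 7 to align 8 for m8
m8 at 80 (size 8, align 8) → ends 88
m9 at 88 (size 1, align 1) → ends 89
m16 at 89 (size 1, align 1) → ends 90
pad 6 to align 8 for h
h at 96 (size 8, align 8) → ends 104
e at 104 (size 8, align 8) → ends 112
total 112 bytes, alignment 8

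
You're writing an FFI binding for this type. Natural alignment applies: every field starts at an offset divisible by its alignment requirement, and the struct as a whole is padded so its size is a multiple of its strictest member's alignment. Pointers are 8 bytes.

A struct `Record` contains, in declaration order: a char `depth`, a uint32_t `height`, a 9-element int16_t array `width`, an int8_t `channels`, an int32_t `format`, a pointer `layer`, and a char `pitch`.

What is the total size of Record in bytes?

depth at 0 (size 1, align 1) → ends 1
pad 3 to align 4 for height
height at 4 (size 4, align 4) → ends 8
width at 8 (size 18, align 2) → ends 26
channels at 26 (size 1, align 1) → ends 27
pad 1 to align 4 for format
format at 28 (size 4, align 4) → ends 32
layer at 32 (size 8, align 8) → ends 40
pitch at 40 (size 1, align 1) → ends 41
tail pad 7 to reach multiple of 8
total 48 bytes, alignment 8

48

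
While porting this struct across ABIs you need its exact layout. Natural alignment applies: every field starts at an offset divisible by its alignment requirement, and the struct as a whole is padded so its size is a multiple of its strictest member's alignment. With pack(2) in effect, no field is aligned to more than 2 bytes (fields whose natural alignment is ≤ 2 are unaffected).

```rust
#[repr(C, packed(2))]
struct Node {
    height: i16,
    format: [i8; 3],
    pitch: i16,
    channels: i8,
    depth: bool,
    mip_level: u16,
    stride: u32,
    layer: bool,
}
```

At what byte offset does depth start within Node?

9

@0: height [2B, align 2] → 2
@2: format [3B, align 1] → 5
+1 pad (align 2)
@6: pitch [2B, align 2] → 8
@8: channels [1B, align 1] → 9
@9: depth [1B, align 1] → 10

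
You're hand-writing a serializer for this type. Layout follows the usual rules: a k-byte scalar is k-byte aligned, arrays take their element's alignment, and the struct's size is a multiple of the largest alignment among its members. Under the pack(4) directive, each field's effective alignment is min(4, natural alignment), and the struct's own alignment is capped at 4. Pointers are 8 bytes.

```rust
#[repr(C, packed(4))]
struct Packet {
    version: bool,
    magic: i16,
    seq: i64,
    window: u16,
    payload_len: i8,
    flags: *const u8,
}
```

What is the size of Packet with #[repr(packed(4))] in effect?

24

version at 0 (size 1, align 1) → ends 1
pad 1 to align 2 for magic
magic at 2 (size 2, align 2) → ends 4
seq at 4 (size 8, align 4) → ends 12
window at 12 (size 2, align 2) → ends 14
payload_len at 14 (size 1, align 1) → ends 15
pad 1 to align 4 for flags
flags at 16 (size 8, align 4) → ends 24
total 24 bytes, alignment 4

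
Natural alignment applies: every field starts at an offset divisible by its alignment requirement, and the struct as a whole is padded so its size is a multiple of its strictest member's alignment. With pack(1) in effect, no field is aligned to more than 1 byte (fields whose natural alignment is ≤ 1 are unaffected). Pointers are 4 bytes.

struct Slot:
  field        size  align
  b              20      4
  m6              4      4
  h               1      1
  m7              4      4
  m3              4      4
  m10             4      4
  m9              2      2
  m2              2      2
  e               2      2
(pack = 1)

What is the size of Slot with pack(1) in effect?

@0: b [20B, align 1] → 20
@20: m6 [4B, align 1] → 24
@24: h [1B, align 1] → 25
@25: m7 [4B, align 1] → 29
@29: m3 [4B, align 1] → 33
@33: m10 [4B, align 1] → 37
@37: m9 [2B, align 1] → 39
@39: m2 [2B, align 1] → 41
@41: e [2B, align 1] → 43
size 43, align 1

43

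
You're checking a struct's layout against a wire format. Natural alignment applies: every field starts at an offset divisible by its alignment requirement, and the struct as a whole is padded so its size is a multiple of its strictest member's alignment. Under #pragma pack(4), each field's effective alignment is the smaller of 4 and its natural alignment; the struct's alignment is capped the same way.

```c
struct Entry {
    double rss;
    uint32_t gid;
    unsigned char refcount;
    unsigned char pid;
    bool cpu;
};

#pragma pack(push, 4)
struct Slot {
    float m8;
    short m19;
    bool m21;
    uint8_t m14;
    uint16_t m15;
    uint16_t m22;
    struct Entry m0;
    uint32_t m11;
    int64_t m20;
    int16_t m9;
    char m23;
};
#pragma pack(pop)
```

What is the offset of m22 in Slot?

Entry: @0: rss [8B, align 8] → 8; @8: gid [4B, align 4] → 12; @12: refcount [1B, align 1] → 13; @13: pid [1B, align 1] → 14; @14: cpu [1B, align 1] → 15; +1 tail pad (align 8); size 16, align 8
@0: m8 [4B, align 4] → 4
@4: m19 [2B, align 2] → 6
@6: m21 [1B, align 1] → 7
@7: m14 [1B, align 1] → 8
@8: m15 [2B, align 2] → 10
@10: m22 [2B, align 2] → 12

10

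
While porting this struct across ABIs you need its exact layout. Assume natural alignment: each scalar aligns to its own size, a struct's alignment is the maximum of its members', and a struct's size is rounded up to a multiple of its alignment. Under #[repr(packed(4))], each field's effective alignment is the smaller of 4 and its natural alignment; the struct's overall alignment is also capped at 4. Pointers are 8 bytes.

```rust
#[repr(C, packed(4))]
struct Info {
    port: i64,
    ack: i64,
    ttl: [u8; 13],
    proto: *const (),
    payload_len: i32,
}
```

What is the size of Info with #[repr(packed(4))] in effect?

0..8  port  (8B, 4-aligned)
8..16  ack  (8B, 4-aligned)
16..29  ttl  (13B, 1-aligned)
29..32  -- padding (3B)
32..40  proto  (8B, 4-aligned)
40..44  payload_len  (4B, 4-aligned)
sizeof = 44, alignof = 4

44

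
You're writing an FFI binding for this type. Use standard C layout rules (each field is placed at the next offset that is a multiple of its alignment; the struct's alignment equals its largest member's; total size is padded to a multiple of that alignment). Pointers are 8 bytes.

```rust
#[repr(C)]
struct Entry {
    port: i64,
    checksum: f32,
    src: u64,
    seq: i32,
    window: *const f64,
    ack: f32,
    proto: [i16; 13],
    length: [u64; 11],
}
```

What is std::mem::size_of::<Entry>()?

port at 0 (size 8, align 8) → ends 8
checksum at 8 (size 4, align 4) → ends 12
pad 4 to align 8 for src
src at 16 (size 8, align 8) → ends 24
seq at 24 (size 4, align 4) → ends 28
pad 4 to align 8 for window
window at 32 (size 8, align 8) → ends 40
ack at 40 (size 4, align 4) → ends 44
proto at 44 (size 26, align 2) → ends 70
pad 2 to align 8 for length
length at 72 (size 88, align 8) → ends 160
total 160 bytes, alignment 8

160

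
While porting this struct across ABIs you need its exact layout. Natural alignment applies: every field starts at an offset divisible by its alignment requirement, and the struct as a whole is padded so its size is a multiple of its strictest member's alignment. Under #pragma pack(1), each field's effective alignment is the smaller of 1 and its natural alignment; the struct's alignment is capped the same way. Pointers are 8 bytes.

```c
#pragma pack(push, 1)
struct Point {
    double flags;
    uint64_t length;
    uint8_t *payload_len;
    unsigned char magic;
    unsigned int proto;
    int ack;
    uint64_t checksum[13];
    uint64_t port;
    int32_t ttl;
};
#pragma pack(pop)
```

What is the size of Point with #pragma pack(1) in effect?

149

@0: flags [8B, align 1] → 8
@8: length [8B, align 1] → 16
@16: payload_len [8B, align 1] → 24
@24: magic [1B, align 1] → 25
@25: proto [4B, align 1] → 29
@29: ack [4B, align 1] → 33
@33: checksum [104B, align 1] → 137
@137: port [8B, align 1] → 145
@145: ttl [4B, align 1] → 149
size 149, align 1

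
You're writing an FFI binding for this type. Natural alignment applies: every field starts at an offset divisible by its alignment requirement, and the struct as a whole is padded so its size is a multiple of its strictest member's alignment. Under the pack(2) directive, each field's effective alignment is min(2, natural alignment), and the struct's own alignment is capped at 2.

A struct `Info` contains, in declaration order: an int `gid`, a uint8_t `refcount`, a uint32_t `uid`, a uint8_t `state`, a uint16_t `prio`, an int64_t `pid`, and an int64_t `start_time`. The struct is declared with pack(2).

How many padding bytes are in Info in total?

0..4  gid  (4B, 2-aligned)
4..5  refcount  (1B, 1-aligned)
5..6  -- padding (1B)
6..10  uid  (4B, 2-aligned)
10..11  state  (1B, 1-aligned)
11..12  -- padding (1B)
12..14  prio  (2B, 2-aligned)
14..22  pid  (8B, 2-aligned)
22..30  start_time  (8B, 2-aligned)
sizeof = 30, alignof = 2
data bytes 28, size 30 → padding 2

2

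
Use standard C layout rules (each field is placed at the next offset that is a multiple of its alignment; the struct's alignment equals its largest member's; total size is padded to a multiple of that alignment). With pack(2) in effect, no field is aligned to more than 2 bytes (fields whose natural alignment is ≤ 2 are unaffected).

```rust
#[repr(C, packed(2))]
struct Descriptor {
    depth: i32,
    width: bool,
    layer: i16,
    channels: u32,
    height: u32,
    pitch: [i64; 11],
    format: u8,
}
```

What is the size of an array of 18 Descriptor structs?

1908

0..4  depth  (4B, 2-aligned)
4..5  width  (1B, 1-aligned)
5..6  -- padding (1B)
6..8  layer  (2B, 2-aligned)
8..12  channels  (4B, 2-aligned)
12..16  height  (4B, 2-aligned)
16..104  pitch  (88B, 2-aligned)
104..105  format  (1B, 1-aligned)
105..106  -- tail padding (1B)
sizeof = 106, alignof = 2
array of 18: 18 × 106 = 1908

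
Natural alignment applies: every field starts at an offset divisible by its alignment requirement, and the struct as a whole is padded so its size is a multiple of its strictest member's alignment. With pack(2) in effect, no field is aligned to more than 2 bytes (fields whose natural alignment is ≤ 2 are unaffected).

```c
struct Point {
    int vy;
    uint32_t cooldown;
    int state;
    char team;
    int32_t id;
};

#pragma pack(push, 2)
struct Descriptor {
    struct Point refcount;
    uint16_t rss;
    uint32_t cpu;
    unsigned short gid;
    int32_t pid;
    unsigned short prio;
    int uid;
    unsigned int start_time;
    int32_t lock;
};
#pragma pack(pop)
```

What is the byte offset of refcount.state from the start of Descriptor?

8

Point: @0: vy [4B, align 4] → 4; @4: cooldown [4B, align 4] → 8; @8: state [4B, align 4] → 12; @12: team [1B, align 1] → 13; +3 pad (align 4); @16: id [4B, align 4] → 20; size 20, align 4
@0: refcount [20B, align 2] → 20
within Point: state at 8
0 + 8 = 8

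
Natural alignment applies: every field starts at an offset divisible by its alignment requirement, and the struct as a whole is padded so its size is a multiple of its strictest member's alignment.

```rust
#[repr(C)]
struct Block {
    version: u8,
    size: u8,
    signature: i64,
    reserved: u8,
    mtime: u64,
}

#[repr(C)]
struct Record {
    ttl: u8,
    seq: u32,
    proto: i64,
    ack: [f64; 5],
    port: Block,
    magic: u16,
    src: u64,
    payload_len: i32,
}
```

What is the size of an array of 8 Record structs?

Block: 0..1  version  (1B, 1-aligned); 1..2  size  (1B, 1-aligned); 2..8  -- padding (6B); 8..16  signature  (8B, 8-aligned); 16..17  reserved  (1B, 1-aligned); 17..24  -- padding (7B); 24..32  mtime  (8B, 8-aligned); sizeof = 32, alignof = 8
0..1  ttl  (1B, 1-aligned)
1..4  -- padding (3B)
4..8  seq  (4B, 4-aligned)
8..16  proto  (8B, 8-aligned)
16..56  ack  (40B, 8-aligned)
56..88  port  (32B, 8-aligned)
88..90  magic  (2B, 2-aligned)
90..96  -- padding (6B)
96..104  src  (8B, 8-aligned)
104..108  payload_len  (4B, 4-aligned)
108..112  -- tail padding (4B)
sizeof = 112, alignof = 8
array of 8: 8 × 112 = 896

896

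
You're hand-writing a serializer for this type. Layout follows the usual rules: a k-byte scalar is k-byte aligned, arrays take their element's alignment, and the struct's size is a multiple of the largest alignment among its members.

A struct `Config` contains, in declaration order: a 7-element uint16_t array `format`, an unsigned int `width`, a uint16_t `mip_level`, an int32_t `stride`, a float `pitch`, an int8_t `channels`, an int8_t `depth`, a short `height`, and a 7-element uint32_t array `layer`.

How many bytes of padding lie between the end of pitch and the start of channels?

0..14  format  (14B, 2-aligned)
14..16  -- padding (2B)
16..20  width  (4B, 4-aligned)
20..22  mip_level  (2B, 2-aligned)
22..24  -- padding (2B)
24..28  stride  (4B, 4-aligned)
28..32  pitch  (4B, 4-aligned)
32..33  channels  (1B, 1-aligned)

0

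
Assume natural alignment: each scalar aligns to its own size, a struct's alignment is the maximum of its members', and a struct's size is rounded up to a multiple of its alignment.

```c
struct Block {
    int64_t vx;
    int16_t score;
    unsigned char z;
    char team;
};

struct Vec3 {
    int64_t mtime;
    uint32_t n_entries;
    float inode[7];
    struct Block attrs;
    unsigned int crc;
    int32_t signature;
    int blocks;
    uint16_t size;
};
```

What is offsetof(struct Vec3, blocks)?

Block: vx at 0 (size 8, align 8) → ends 8; score at 8 (size 2, align 2) → ends 10; z at 10 (size 1, align 1) → ends 11; team at 11 (size 1, align 1) → ends 12; tail pad 4 to reach multiple of 8; total 16 bytes, alignment 8
mtime at 0 (size 8, align 8) → ends 8
n_entries at 8 (size 4, align 4) → ends 12
inode at 12 (size 28, align 4) → ends 40
attrs at 40 (size 16, align 8) → ends 56
crc at 56 (size 4, align 4) → ends 60
signature at 60 (size 4, align 4) → ends 64
blocks at 64 (size 4, align 4) → ends 68

64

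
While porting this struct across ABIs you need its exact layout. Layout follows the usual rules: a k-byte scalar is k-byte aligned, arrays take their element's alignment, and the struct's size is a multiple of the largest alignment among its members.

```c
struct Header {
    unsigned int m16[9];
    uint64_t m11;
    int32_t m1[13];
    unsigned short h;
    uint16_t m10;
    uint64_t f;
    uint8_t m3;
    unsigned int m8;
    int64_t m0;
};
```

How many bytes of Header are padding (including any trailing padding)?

@0: m16 [36B, align 4] → 36
+4 pad (align 8)
@40: m11 [8B, align 8] → 48
@48: m1 [52B, align 4] → 100
@100: h [2B, align 2] → 102
@102: m10 [2B, align 2] → 104
@104: f [8B, align 8] → 112
@112: m3 [1B, align 1] → 113
+3 pad (align 4)
@116: m8 [4B, align 4] → 120
@120: m0 [8B, align 8] → 128
size 128, align 8
data bytes 121, size 128 → padding 7

7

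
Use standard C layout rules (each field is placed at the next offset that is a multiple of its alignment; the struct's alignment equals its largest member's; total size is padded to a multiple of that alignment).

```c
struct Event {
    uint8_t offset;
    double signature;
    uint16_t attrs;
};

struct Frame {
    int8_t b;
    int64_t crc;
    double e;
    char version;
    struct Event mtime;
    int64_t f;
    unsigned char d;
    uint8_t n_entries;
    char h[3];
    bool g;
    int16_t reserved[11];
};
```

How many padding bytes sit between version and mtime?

Event: @0: offset [1B, align 1] → 1; +7 pad (align 8); @8: signature [8B, align 8] → 16; @16: attrs [2B, align 2] → 18; +6 tail pad (align 8); size 24, align 8
@0: b [1B, align 1] → 1
+7 pad (align 8)
@8: crc [8B, align 8] → 16
@16: e [8B, align 8] → 24
@24: version [1B, align 1] → 25
+7 pad (align 8)
@32: mtime [24B, align 8] → 56

7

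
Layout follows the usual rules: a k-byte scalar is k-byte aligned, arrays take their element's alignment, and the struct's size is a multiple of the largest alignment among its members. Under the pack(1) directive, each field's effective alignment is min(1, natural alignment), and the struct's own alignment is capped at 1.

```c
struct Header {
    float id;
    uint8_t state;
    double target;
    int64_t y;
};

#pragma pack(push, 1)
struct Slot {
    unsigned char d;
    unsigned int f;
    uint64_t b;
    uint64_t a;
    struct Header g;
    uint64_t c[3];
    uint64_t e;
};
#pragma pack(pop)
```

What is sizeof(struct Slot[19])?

1463

Header: @0: id [4B, align 4] → 4; @4: state [1B, align 1] → 5; +3 pad (align 8); @8: target [8B, align 8] → 16; @16: y [8B, align 8] → 24; size 24, align 8
@0: d [1B, align 1] → 1
@1: f [4B, align 1] → 5
@5: b [8B, align 1] → 13
@13: a [8B, align 1] → 21
@21: g [24B, align 1] → 45
@45: c [24B, align 1] → 69
@69: e [8B, align 1] → 77
size 77, align 1
array of 19: 19 × 77 = 1463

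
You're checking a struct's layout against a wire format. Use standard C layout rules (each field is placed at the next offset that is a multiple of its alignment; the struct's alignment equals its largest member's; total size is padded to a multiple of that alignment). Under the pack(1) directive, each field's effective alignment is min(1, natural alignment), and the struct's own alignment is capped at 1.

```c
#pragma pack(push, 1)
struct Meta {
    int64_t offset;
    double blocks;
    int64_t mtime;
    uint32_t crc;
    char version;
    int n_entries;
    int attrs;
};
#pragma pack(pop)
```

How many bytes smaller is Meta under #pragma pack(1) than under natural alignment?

natural layout:
  0..8  offset  (8B, 8-aligned)
  8..16  blocks  (8B, 8-aligned)
  16..24  mtime  (8B, 8-aligned)
  24..28  crc  (4B, 4-aligned)
  28..29  version  (1B, 1-aligned)
  29..32  -- padding (3B)
  32..36  n_entries  (4B, 4-aligned)
  36..40  attrs  (4B, 4-aligned)
  sizeof = 40, alignof = 8
packed(1) layout:
  0..8  offset  (8B, 1-aligned)
  8..16  blocks  (8B, 1-aligned)
  16..24  mtime  (8B, 1-aligned)
  24..28  crc  (4B, 1-aligned)
  28..29  version  (1B, 1-aligned)
  29..33  n_entries  (4B, 1-aligned)
  33..37  attrs  (4B, 1-aligned)
  sizeof = 37, alignof = 1
40 − 37 = 3

3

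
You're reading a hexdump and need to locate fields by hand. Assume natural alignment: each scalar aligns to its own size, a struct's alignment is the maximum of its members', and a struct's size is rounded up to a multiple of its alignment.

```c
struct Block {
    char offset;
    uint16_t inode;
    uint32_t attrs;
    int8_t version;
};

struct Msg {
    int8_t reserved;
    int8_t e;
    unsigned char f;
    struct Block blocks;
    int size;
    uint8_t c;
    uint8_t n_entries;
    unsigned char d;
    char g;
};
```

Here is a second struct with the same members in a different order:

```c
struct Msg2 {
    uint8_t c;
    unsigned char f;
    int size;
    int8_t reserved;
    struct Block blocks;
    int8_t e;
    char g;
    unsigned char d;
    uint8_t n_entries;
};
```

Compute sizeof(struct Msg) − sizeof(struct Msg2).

Block: @0: offset [1B, align 1] → 1; +1 pad (align 2); @2: inode [2B, align 2] → 4; @4: attrs [4B, align 4] → 8; @8: version [1B, align 1] → 9; +3 tail pad (align 4); size 12, align 4
@0: reserved [1B, align 1] → 1
@1: e [1B, align 1] → 2
@2: f [1B, align 1] → 3
+1 pad (align 4)
@4: blocks [12B, align 4] → 16
@16: size [4B, align 4] → 20
@20: c [1B, align 1] → 21
@21: n_entries [1B, align 1] → 22
@22: d [1B, align 1] → 23
@23: g [1B, align 1] → 24
size 24, align 4
— Msg2 —
@0: c [1B, align 1] → 1
@1: f [1B, align 1] → 2
+2 pad (align 4)
@4: size [4B, align 4] → 8
@8: reserved [1B, align 1] → 9
+3 pad (align 4)
@12: blocks [12B, align 4] → 24
@24: e [1B, align 1] → 25
@25: g [1B, align 1] → 26
@26: d [1B, align 1] → 27
@27: n_entries [1B, align 1] → 28
size 28, align 4
24 − 28 = -4

-4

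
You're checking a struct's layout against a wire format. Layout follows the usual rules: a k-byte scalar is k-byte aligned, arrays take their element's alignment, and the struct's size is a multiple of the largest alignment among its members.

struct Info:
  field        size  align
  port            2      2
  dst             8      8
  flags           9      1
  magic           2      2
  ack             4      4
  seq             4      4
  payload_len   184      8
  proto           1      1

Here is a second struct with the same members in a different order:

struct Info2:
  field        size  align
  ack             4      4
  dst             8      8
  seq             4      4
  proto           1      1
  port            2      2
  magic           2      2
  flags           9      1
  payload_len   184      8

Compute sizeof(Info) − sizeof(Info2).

8

0..2  port  (2B, 2-aligned)
2..8  -- padding (6B)
8..16  dst  (8B, 8-aligned)
16..25  flags  (9B, 1-aligned)
25..26  -- padding (1B)
26..28  magic  (2B, 2-aligned)
28..32  ack  (4B, 4-aligned)
32..36  seq  (4B, 4-aligned)
36..40  -- padding (4B)
40..224  payload_len  (184B, 8-aligned)
224..225  proto  (1B, 1-aligned)
225..232  -- tail padding (7B)
sizeof = 232, alignof = 8
— Info2 —
0..4  ack  (4B, 4-aligned)
4..8  -- padding (4B)
8..16  dst  (8B, 8-aligned)
16..20  seq  (4B, 4-aligned)
20..21  proto  (1B, 1-aligned)
21..22  -- padding (1B)
22..24  port  (2B, 2-aligned)
24..26  magic  (2B, 2-aligned)
26..35  flags  (9B, 1-aligned)
35..40  -- padding (5B)
40..224  payload_len  (184B, 8-aligned)
sizeof = 224, alignof = 8
232 − 224 = 8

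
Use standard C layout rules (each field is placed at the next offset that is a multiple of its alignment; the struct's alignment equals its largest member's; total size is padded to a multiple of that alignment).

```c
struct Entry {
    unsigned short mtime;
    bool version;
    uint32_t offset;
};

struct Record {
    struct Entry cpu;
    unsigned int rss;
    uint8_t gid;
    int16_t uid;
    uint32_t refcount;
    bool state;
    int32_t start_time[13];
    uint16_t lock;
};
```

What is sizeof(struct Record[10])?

Entry: mtime at 0 (size 2, align 2) → ends 2; version at 2 (size 1, align 1) → ends 3; pad 1 to align 4 for offset; offset at 4 (size 4, align 4) → ends 8; total 8 bytes, alignment 4
cpu at 0 (size 8, align 4) → ends 8
rss at 8 (size 4, align 4) → ends 12
gid at 12 (size 1, align 1) → ends 13
pad 1 to align 2 for uid
uid at 14 (size 2, align 2) → ends 16
refcount at 16 (size 4, align 4) → ends 20
state at 20 (size 1, align 1) → ends 21
pad 3 to align 4 for start_time
start_time at 24 (size 52, align 4) → ends 76
lock at 76 (size 2, align 2) → ends 78
tail pad 2 to reach multiple of 4
total 80 bytes, alignment 4
array of 10: 10 × 80 = 800

800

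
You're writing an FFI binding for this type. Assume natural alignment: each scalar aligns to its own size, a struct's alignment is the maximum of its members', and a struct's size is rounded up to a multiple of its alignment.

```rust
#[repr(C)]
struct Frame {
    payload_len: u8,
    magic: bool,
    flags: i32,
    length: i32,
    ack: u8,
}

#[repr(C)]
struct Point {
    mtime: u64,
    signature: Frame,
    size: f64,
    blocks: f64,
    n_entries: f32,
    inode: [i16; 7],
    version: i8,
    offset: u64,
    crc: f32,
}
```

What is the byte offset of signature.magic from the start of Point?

9

Frame: @0: payload_len [1B, align 1] → 1; @1: magic [1B, align 1] → 2; +2 pad (align 4); @4: flags [4B, align 4] → 8; @8: length [4B, align 4] → 12; @12: ack [1B, align 1] → 13; +3 tail pad (align 4); size 16, align 4
@0: mtime [8B, align 8] → 8
@8: signature [16B, align 4] → 24
within Frame: magic at 1
8 + 1 = 9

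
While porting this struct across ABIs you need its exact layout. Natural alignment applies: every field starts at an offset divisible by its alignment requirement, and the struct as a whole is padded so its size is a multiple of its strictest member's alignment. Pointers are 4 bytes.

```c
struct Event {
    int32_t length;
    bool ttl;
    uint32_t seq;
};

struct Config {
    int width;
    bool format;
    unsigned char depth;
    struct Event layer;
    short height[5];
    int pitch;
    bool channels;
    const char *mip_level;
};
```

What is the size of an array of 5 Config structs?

Event: @0: length [4B, align 4] → 4; @4: ttl [1B, align 1] → 5; +3 pad (align 4); @8: seq [4B, align 4] → 12; size 12, align 4
@0: width [4B, align 4] → 4
@4: format [1B, align 1] → 5
@5: depth [1B, align 1] → 6
+2 pad (align 4)
@8: layer [12B, align 4] → 20
@20: height [10B, align 2] → 30
+2 pad (align 4)
@32: pitch [4B, align 4] → 36
@36: channels [1B, align 1] → 37
+3 pad (align 4)
@40: mip_level [4B, align 4] → 44
size 44, align 4
array of 5: 5 × 44 = 220

220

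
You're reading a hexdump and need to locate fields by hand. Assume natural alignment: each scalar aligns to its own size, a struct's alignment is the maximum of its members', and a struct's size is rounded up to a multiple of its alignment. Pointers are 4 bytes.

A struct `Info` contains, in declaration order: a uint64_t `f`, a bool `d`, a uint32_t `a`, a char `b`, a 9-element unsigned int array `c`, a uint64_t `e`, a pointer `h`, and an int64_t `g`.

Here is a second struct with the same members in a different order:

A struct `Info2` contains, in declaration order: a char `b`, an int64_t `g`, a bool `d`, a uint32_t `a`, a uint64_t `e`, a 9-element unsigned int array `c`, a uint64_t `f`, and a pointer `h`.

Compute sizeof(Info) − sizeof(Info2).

@0: f [8B, align 8] → 8
@8: d [1B, align 1] → 9
+3 pad (align 4)
@12: a [4B, align 4] → 16
@16: b [1B, align 1] → 17
+3 pad (align 4)
@20: c [36B, align 4] → 56
@56: e [8B, align 8] → 64
@64: h [4B, align 4] → 68
+4 pad (align 8)
@72: g [8B, align 8] → 80
size 80, align 8
— Info2 —
@0: b [1B, align 1] → 1
+7 pad (align 8)
@8: g [8B, align 8] → 16
@16: d [1B, align 1] → 17
+3 pad (align 4)
@20: a [4B, align 4] → 24
@24: e [8B, align 8] → 32
@32: c [36B, align 4] → 68
+4 pad (align 8)
@72: f [8B, align 8] → 80
@80: h [4B, align 4] → 84
+4 tail pad (align 8)
size 88, align 8
80 − 88 = -8

-8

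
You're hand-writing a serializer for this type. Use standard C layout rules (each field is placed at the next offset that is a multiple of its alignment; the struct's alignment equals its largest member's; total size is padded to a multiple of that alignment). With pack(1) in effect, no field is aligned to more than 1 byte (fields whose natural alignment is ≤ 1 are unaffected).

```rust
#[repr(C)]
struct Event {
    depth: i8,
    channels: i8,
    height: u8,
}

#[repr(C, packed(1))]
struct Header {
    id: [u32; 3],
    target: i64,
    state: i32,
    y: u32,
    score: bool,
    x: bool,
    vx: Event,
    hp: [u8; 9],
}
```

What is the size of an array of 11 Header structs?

462

Event: 0..1  depth  (1B, 1-aligned); 1..2  channels  (1B, 1-aligned); 2..3  height  (1B, 1-aligned); sizeof = 3, alignof = 1
0..12  id  (12B, 1-aligned)
12..20  target  (8B, 1-aligned)
20..24  state  (4B, 1-aligned)
24..28  y  (4B, 1-aligned)
28..29  score  (1B, 1-aligned)
29..30  x  (1B, 1-aligned)
30..33  vx  (3B, 1-aligned)
33..42  hp  (9B, 1-aligned)
sizeof = 42, alignof = 1
array of 11: 11 × 42 = 462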